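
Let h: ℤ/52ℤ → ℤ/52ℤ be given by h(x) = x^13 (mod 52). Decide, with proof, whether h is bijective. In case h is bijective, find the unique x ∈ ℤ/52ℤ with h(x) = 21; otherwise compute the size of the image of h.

h(0) = 0^13 = 0.
h(26): Repeated squaring mod 52: 26^1 ≡ 26, 26^2 ≡ 26² = 676 ≡ 0, 26^4 ≡ 0² = 0, 26^8 ≡ 0² = 0. Since 13 = 8 + 4 + 1, 26^13 ≡ 0·0·26: 0·0 = 0, then 0·26 = 0. So 26^13 ≡ 0 (mod 52).
So h(0) = h(26) = 0 while 0 ≠ 26, therefore h is not injective, hence not bijective.
Since h is not bijective, we determine |image(h)|. Computing x^13 mod 52 for each x (by repeated squaring, reducing mod 52 at every step), the values h(0), h(1), …, h(51) are: 0, 1, 28, 3, 4, 5, 32, 7, 8, 9, 36, 11, 12, 13, 40, 15, 16, 17, 44, 19, 20, 21, 48, 23, 24, 25, 0, 27, 28, 29, 4, 31, 32, 33, 8, 35, 36, 37, 12, 39, 40, 41, 16, 43, 44, 45, 20, 47, 48, 49, 24, 51.
The distinct values are {0, 1, 3, 4, 5, 7, 8, 9, 11, 12, 13, 15, 16, 17, 19, 20, 21, 23, 24, 25, 27, 28, 29, 31, 32, 33, 35, 36, 37, 39, 40, 41, 43, 44, 45, 47, 48, 49, 51}; there are 39 of them.

39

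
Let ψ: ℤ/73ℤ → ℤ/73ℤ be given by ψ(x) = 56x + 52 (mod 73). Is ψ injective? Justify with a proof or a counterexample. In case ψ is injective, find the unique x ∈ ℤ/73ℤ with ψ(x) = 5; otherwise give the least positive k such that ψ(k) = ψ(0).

Suppose ψ(x_1) = ψ(x_2) in ℤ/73ℤ. Then 56x_1 + 52 ≡ 56x_2 + 52 (mod 73), so 56(x_1 − x_2) ≡ 0 (mod 73).
Since gcd(56, 73) = 1, 56 is invertible modulo 73, hence x_1 − x_2 ≡ 0 (mod 73), i.e. x_1 = x_2.
So ψ is injective.
We now compute 56⁻¹ mod 73 explicitly. Euclid's algorithm: 73 = 1·56 + 17, 56 = 3·17 + 5, 17 = 3·5 + 2, 5 = 2·2 + 1; back-substituting gives 1 = 30·56 − 23·73, so 56⁻¹ ≡ 30 (mod 73).
Since ψ is injective, we find ψ⁻¹(5): we need 56x ≡ 5 − 52 ≡ 26 (mod 73). Using 56⁻¹ = 30: x ≡ 30·26 = 780 = 10·73 + 50, so x = 50.
Check: ψ(50) = 56·50 + 52 = 2852 = 39·73 + 5 ≡ 5 (mod 73).

50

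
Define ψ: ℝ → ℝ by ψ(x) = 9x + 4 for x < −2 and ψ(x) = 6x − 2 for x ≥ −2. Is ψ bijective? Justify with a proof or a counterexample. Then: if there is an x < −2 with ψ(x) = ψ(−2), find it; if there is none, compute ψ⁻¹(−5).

Both pieces are strictly increasing (slopes 9 and 6), so each is injective on its own interval.
The left piece maps (−∞, −2) onto (−∞, −14); the right piece maps [−2, ∞) onto [−14, ∞).
Since −14 = −14, the images partition ℝ: ψ is injective and surjective, hence bijective.
Because the two images are disjoint, no x < −2 has ψ(x) = ψ(−2), so we compute ψ⁻¹(−5): −5 lies in [−14, ∞), so solve 6x − 2 = −5: x = (−5 + 2)/6 = −1/2.

-1/2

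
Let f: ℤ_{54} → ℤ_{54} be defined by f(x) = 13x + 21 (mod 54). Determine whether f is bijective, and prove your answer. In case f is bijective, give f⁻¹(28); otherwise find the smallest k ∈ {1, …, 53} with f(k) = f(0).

By definition, f is injective if f(x_1) = f(x_2) implies x_1 = x_2.
Suppose f(x_1) = f(x_2) in ℤ_{54}. Then 13x_1 + 21 ≡ 13x_2 + 21 (mod 54), thus 13(x_1 − x_2) ≡ 0 (mod 54).
Since gcd(13, 54) = 1, 13 is invertible modulo 54, thus x_1 − x_2 ≡ 0 (mod 54), i.e. x_1 = x_2.
We now compute 13⁻¹ mod 54 explicitly. Euclid's algorithm: 54 = 4·13 + 2, 13 = 6·2 + 1; back-substituting gives 1 = 25·13 − 6·54, so 13⁻¹ ≡ 25 (mod 54).
For any y ∈ ℤ_{54}, x = 25(y − 21) mod 54 satisfies f(x) = 13·25(y − 21) + 21 ≡ y (since 13·25 ≡ 1 mod 54). So every y has a preimage.
Therefore f is bijective.
Since f is bijective, we find f⁻¹(28): we need 13x ≡ 28 − 21 ≡ 7 (mod 54). Using 13⁻¹ = 25: x ≡ 25·7 = 175 = 3·54 + 13, so x = 13.
Check: f(13) = 13·13 + 21 = 190 = 3·54 + 28 ≡ 28 (mod 54).

13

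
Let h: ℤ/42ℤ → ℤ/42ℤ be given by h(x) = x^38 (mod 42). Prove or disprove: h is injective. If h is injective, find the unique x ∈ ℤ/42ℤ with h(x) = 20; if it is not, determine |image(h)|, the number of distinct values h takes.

h(4): Repeated squaring mod 42: 4^1 ≡ 4, 4^2 ≡ 4² = 16, 4^4 ≡ 16² = 256 ≡ 4, 4^8 ≡ 4² = 16, 4^16 ≡ 16² = 256 ≡ 4, 4^32 ≡ 4² = 16. Since 38 = 32 + 4 + 2, 4^38 ≡ 16·4·16: 16·4 = 64 ≡ 22, then 22·16 = 352 ≡ 16. So 4^38 ≡ 16 (mod 42).
h(10): Repeated squaring mod 42: 10^1 ≡ 10, 10^2 ≡ 10² = 100 ≡ 16, 10^4 ≡ 16² = 256 ≡ 4, 10^8 ≡ 4² = 16, 10^16 ≡ 16² = 256 ≡ 4, 10^32 ≡ 4² = 16. Since 38 = 32 + 4 + 2, 10^38 ≡ 16·4·16: 16·4 = 64 ≡ 22, then 22·16 = 352 ≡ 16. So 10^38 ≡ 16 (mod 42).
So h(4) = h(10) = 16 while 4 ≠ 10, hence h is not injective.
Since h is not injective, we determine |image(h)|. Computing x^38 mod 42 for each x (by repeated squaring, reducing mod 42 at every step), the values h(0), h(1), …, h(41) are: 0, 1, 4, 9, 16, 25, 36, 7, 22, 39, 16, 37, 18, 1, 28, 15, 4, 37, 30, 25, 22, 21, 22, 25, 30, 37, 4, 15, 28, 1, 18, 37, 16, 39, 22, 7, 36, 25, 16, 9, 4, 1.
The distinct values are {0, 1, 4, 7, 9, 15, 16, 18, 21, 22, 25, 28, 30, 36, 37, 39}; there are 16 of them.

16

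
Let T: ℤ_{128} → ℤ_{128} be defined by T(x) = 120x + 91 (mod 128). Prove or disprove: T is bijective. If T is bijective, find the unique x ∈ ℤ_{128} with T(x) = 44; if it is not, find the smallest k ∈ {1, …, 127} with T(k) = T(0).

We have gcd(120, 128) = 8 > 1. Taking a = 0 and b = 16: T(0) = 91 and T(16) = 120·16 + 91 = 2011 ≡ 91 (mod 128).
So T(0) = T(16) while 0 ≠ 16, hence T is not injective, hence not bijective.
Since T is not bijective, we find the least positive k with T(k) = T(0): this means 120k ≡ 0 (mod 128), i.e. 128 ∣ 120k. Since gcd(120, 128) = 8, dividing through by 8 this holds exactly when 16 ∣ 15k, and as gcd(15, 16) = 1, exactly when 16 ∣ k.
The smallest positive such k is 16.

16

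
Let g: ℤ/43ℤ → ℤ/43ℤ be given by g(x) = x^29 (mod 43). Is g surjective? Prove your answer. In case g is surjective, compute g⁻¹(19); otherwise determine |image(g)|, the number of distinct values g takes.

Since 43 is prime, the nonzero elements of ℤ/43ℤ form a cyclic group of order 42.
As gcd(29, 42) = 1, raising to the 29th power is a bijection on this group: if x_1^29 ≡ x_2^29 then (x_1x_2^{−1})^29 = 1, and the only element of order dividing gcd(29, 42) = 1 is 1, so x_1 = x_2.
With g(0) = 0 this makes g injective on all of ℤ/43ℤ, hence bijective (finite equal-size domain and codomain). In particular g is surjective.
Since g is surjective, we find the preimage of 19. The inverse of x ↦ x^29 on (ℤ/43ℤ)^× is x ↦ x^29, because 29·29 = 841 = 20·42 + 1 ≡ 1 (mod 42) and x^{42} = 1 for x ≠ 0 (Fermat). So g⁻¹(19) = 19^29 mod 43.
Repeated squaring mod 43: 19^1 ≡ 19, 19^2 ≡ 19² = 361 ≡ 17, 19^4 ≡ 17² = 289 ≡ 31, 19^8 ≡ 31² = 961 ≡ 15, 19^16 ≡ 15² = 225 ≡ 10. Since 29 = 16 + 8 + 4 + 1, 19^29 ≡ 10·15·31·19: 10·15 = 150 ≡ 21, then 21·31 = 651 ≡ 6, then 6·19 = 114 ≡ 28. So 19^29 ≡ 28 (mod 43).
Hence g⁻¹(19) = 28.

28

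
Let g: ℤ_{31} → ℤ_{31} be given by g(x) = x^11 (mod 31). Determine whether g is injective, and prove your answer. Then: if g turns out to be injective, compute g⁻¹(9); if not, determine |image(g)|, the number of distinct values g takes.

Since 31 is prime, the nonzero elements of ℤ_{31} form a cyclic group of order 30.
As gcd(11, 30) = 1, raising to the 11th power is a bijection on this group: if x_1^11 ≡ x_2^11 then (x_1x_2^{−1})^11 = 1, and the only element of order dividing gcd(11, 30) = 1 is 1, so x_1 = x_2.
With g(0) = 0 this makes g injective on all of ℤ_{31}, hence bijective (finite equal-size domain and codomain). In particular g is injective.
Since g is injective, we find the preimage of 9. The inverse of x ↦ x^11 on (ℤ_{31})^× is x ↦ x^11, because 11·11 = 121 = 4·30 + 1 ≡ 1 (mod 30) and x^{30} = 1 for x ≠ 0 (Fermat). So g⁻¹(9) = 9^11 mod 31.
Repeated squaring mod 31: 9^1 ≡ 9, 9^2 ≡ 9² = 81 ≡ 19, 9^4 ≡ 19² = 361 ≡ 20, 9^8 ≡ 20² = 400 ≡ 28. Since 11 = 8 + 2 + 1, 9^11 ≡ 28·19·9: 28·19 = 532 ≡ 5, then 5·9 = 45 ≡ 14. So 9^11 ≡ 14 (mod 31).
Hence g⁻¹(9) = 14.

14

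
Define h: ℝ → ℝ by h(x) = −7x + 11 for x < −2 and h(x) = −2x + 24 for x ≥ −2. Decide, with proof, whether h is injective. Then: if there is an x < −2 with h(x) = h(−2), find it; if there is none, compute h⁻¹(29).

-17/7

Both pieces are strictly decreasing (slopes −7 and −2), so each is injective on its own interval.
The left piece maps (−∞, −2) onto (25, ∞); the right piece maps [−2, ∞) onto (−∞, 28].
These images overlap. In particular h(−2) = 28 (right piece), and solving −7x + 11 = 28 on the left piece gives x = −17/7 < −2.
So h(−17/7) = h(−2) with −17/7 ≠ −2, and h is not injective. This x = −17/7 is the requested value below −2.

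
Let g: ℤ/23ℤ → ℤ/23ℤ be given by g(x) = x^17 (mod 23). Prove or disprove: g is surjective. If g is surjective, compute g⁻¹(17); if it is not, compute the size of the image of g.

10

Since 23 is prime, the nonzero elements of ℤ/23ℤ form a cyclic group of order 22.
As gcd(17, 22) = 1, raising to the 17th power is a bijection on this group: if s^17 ≡ t^17 then (st^{−1})^17 = 1, and the only element of order dividing gcd(17, 22) = 1 is 1, so s = t.
With g(0) = 0 this makes g injective on all of ℤ/23ℤ, hence bijective (finite equal-size domain and codomain). In particular g is surjective.
Since g is surjective, we find the preimage of 17. The inverse of x ↦ x^17 on (ℤ/23ℤ)^× is x ↦ x^13, because 17·13 = 221 = 10·22 + 1 ≡ 1 (mod 22) and x^{22} = 1 for x ≠ 0 (Fermat). So g⁻¹(17) = 17^13 mod 23.
Repeated squaring mod 23: 17^1 ≡ 17, 17^2 ≡ 17² = 289 ≡ 13, 17^4 ≡ 13² = 169 ≡ 8, 17^8 ≡ 8² = 64 ≡ 18. Since 13 = 8 + 4 + 1, 17^13 ≡ 18·8·17: 18·8 = 144 ≡ 6, then 6·17 = 102 ≡ 10. So 17^13 ≡ 10 (mod 23).
Hence g⁻¹(17) = 10.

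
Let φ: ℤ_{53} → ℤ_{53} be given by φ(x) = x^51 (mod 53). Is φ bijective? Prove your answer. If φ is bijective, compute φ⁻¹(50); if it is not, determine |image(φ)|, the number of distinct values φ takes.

35

Since 53 is prime, the nonzero elements of ℤ_{53} form a cyclic group of order 52.
As gcd(51, 52) = 1, raising to the 51st power is a bijection on this group: if s^51 ≡ t^51 then (st^{−1})^51 = 1, and the only element of order dividing gcd(51, 52) = 1 is 1, so s = t.
With φ(0) = 0 this makes φ injective on all of ℤ_{53}, hence bijective (finite equal-size domain and codomain). In particular φ is bijective.
Since φ is bijective, we find the preimage of 50. The inverse of x ↦ x^51 on (ℤ_{53})^× is x ↦ x^51, because 51·51 = 2601 = 50·52 + 1 ≡ 1 (mod 52) and x^{52} = 1 for x ≠ 0 (Fermat). So φ⁻¹(50) = 50^51 mod 53.
Repeated squaring mod 53: 50^1 ≡ 50, 50^2 ≡ 50² = 2500 ≡ 9, 50^4 ≡ 9² = 81 ≡ 28, 50^8 ≡ 28² = 784 ≡ 42, 50^16 ≡ 42² = 1764 ≡ 15, 50^32 ≡ 15² = 225 ≡ 13. Since 51 = 32 + 16 + 2 + 1, 50^51 ≡ 13·15·9·50: 13·15 = 195 ≡ 36, then 36·9 = 324 ≡ 6, then 6·50 = 300 ≡ 35. So 50^51 ≡ 35 (mod 53).
Hence φ⁻¹(50) = 35.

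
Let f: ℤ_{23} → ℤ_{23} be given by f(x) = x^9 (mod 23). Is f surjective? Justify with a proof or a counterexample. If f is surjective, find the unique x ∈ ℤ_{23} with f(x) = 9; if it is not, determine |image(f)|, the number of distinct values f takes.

8

Since 23 is prime, the nonzero elements of ℤ_{23} form a cyclic group of order 22.
As gcd(9, 22) = 1, raising to the 9th power is a bijection on this group: if x_1^9 ≡ x_2^9 then (x_1x_2^{−1})^9 = 1, and the only element of order dividing gcd(9, 22) = 1 is 1, so x_1 = x_2.
With f(0) = 0 this makes f injective on all of ℤ_{23}, hence bijective (finite equal-size domain and codomain). In particular f is surjective.
Since f is surjective, we find the preimage of 9. The inverse of x ↦ x^9 on (ℤ_{23})^× is x ↦ x^5, because 9·5 = 45 = 2·22 + 1 ≡ 1 (mod 22) and x^{22} = 1 for x ≠ 0 (Fermat). So f⁻¹(9) = 9^5 mod 23.
Repeated squaring mod 23: 9^1 ≡ 9, 9^2 ≡ 9² = 81 ≡ 12, 9^4 ≡ 12² = 144 ≡ 6. Since 5 = 4 + 1, 9^5 ≡ 6·9: 6·9 = 54 ≡ 8. So 9^5 ≡ 8 (mod 23).
Hence f⁻¹(9) = 8.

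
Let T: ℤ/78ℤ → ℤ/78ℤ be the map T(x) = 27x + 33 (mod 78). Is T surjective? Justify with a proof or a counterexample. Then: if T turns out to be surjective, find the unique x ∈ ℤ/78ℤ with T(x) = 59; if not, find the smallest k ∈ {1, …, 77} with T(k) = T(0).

26

By definition, surjectivity means every element of the codomain has a preimage under T.
Since gcd(27, 78) = 3, we have 27x ≡ 0 (mod 3) for all x, so T(x) ≡ 0 (mod 3).
But 1 ≢ 0 (mod 3), so 1 ∈ ℤ/78ℤ has no preimage. Hence T is not surjective.
Since T is not surjective, we find the least positive k with T(k) = T(0): this means 27k ≡ 0 (mod 78), i.e. 78 ∣ 27k. Since gcd(27, 78) = 3, dividing through by 3 this holds exactly when 26 ∣ 9k, and as gcd(9, 26) = 1, exactly when 26 ∣ k.
The smallest positive such k is 26.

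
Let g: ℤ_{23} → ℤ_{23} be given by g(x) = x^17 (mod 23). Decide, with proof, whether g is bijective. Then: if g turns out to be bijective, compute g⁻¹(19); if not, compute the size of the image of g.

7

Since 23 is prime, the nonzero elements of ℤ_{23} form a cyclic group of order 22.
As gcd(17, 22) = 1, raising to the 17th power is a bijection on this group: if x_1^17 ≡ x_2^17 then (x_1x_2^{−1})^17 = 1, and the only element of order dividing gcd(17, 22) = 1 is 1, so x_1 = x_2.
With g(0) = 0 this makes g injective on all of ℤ_{23}, hence bijective (finite equal-size domain and codomain). In particular g is bijective.
Since g is bijective, we find the preimage of 19. The inverse of x ↦ x^17 on (ℤ_{23})^× is x ↦ x^13, because 17·13 = 221 = 10·22 + 1 ≡ 1 (mod 22) and x^{22} = 1 for x ≠ 0 (Fermat). So g⁻¹(19) = 19^13 mod 23.
Repeated squaring mod 23: 19^1 ≡ 19, 19^2 ≡ 19² = 361 ≡ 16, 19^4 ≡ 16² = 256 ≡ 3, 19^8 ≡ 3² = 9. Since 13 = 8 + 4 + 1, 19^13 ≡ 9·3·19: 9·3 = 27 ≡ 4, then 4·19 = 76 ≡ 7. So 19^13 ≡ 7 (mod 23).
Hence g⁻¹(19) = 7.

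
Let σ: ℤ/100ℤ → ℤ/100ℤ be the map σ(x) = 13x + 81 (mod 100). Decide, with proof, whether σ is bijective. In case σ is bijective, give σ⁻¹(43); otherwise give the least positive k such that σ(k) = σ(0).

74

Recall: σ is injective if σ(x_1) = σ(x_2) implies x_1 = x_2.
If σ(x_1) = σ(x_2), then 13x_1 ≡ 13x_2 (mod 100). Because gcd(13, 100) = 1, we may cancel 13 to get x_1 ≡ x_2 (mod 100).
We now compute 13⁻¹ mod 100 explicitly. Euclid's algorithm: 100 = 7·13 + 9, 13 = 1·9 + 4, 9 = 2·4 + 1; back-substituting gives 1 = 77·13 − 10·100, so 13⁻¹ ≡ 77 (mod 100).
For any y ∈ ℤ/100ℤ, x = 77(y − 81) mod 100 satisfies σ(x) = 13·77(y − 81) + 81 ≡ y (since 13·77 ≡ 1 mod 100). So every y has a preimage.
Therefore σ is bijective.
Since σ is bijective, we compute σ⁻¹(43): solve 13x + 81 ≡ 43 (mod 100), i.e. 13x ≡ 62 (mod 100).
Multiplying by 13⁻¹ = 77 gives x ≡ 77·62 = 4774 = 47·100 + 74 ≡ 74 (mod 100).
Check: σ(74) = 13·74 + 81 = 1043 = 10·100 + 43 ≡ 43 (mod 100).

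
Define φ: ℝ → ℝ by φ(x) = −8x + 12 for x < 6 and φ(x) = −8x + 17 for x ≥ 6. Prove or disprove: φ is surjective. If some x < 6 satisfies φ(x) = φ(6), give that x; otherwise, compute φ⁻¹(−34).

43/8

Both pieces are strictly decreasing (slopes −8 and −8), so each is injective on its own interval.
The left piece maps (−∞, 6) onto (−36, ∞); the right piece maps [6, ∞) onto (−∞, −31].
The union (−36, ∞) ∪ (−∞, −31] covers ℝ, so φ is surjective.
For the follow-up: the images overlap, so an x < 6 with φ(x) = φ(6) exists. φ(6) = −31; solving −8x + 12 = −31 for x < 6 gives x = (−31 − 12)/(−8) = 43/8.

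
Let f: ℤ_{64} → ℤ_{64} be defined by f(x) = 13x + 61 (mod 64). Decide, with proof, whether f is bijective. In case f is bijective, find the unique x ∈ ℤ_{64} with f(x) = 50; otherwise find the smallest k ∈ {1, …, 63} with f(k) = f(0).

9

By definition, f is injective if f(x_1) = f(x_2) implies x_1 = x_2.
Suppose f(x_1) = f(x_2) in ℤ_{64}. Then 13x_1 + 61 ≡ 13x_2 + 61 (mod 64), thus 13(x_1 − x_2) ≡ 0 (mod 64).
Since gcd(13, 64) = 1, 13 is invertible modulo 64, thus x_1 − x_2 ≡ 0 (mod 64), i.e. x_1 = x_2.
We now compute 13⁻¹ mod 64 explicitly. Euclid's algorithm: 64 = 4·13 + 12, 13 = 1·12 + 1; back-substituting gives 1 = 5·13 − 1·64, so 13⁻¹ ≡ 5 (mod 64).
Then y ↦ 5(y − 61) is a two-sided inverse to f, so every y ∈ ℤ_{64} has a preimage.
So f is bijective.
Since f is bijective, we find f⁻¹(50): we need 13x ≡ 50 − 61 ≡ 53 (mod 64). Using 13⁻¹ = 5: x ≡ 5·53 = 265 = 4·64 + 9, so x = 9.
Check: f(9) = 13·9 + 61 = 178 = 2·64 + 50 ≡ 50 (mod 64).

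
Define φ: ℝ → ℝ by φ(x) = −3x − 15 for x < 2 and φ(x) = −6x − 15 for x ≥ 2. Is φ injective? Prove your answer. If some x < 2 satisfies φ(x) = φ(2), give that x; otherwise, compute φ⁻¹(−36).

7/2

Both pieces are strictly decreasing (slopes −3 and −6), so each is injective on its own interval.
The left piece maps (−∞, 2) onto (−21, ∞); the right piece maps [2, ∞) onto (−∞, −27].
These images are disjoint, so no value is attained by both pieces. Hence φ is injective.
Because the two images are disjoint, no x < 2 has φ(x) = φ(2), so we compute φ⁻¹(−36): −36 lies in (−∞, −27], so solve −6x − 15 = −36: x = (−36 + 15)/(−6) = 7/2.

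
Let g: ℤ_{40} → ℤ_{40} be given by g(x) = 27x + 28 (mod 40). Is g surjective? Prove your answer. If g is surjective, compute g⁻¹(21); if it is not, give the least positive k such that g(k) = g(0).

Since gcd(27, 40) = 1, 27 is invertible modulo 40. Euclid's algorithm: 40 = 1·27 + 13, 27 = 2·13 + 1; back-substituting gives 1 = 3·27 − 2·40, so 27⁻¹ ≡ 3 (mod 40).
For any y ∈ ℤ_{40}, x = 3(y − 28) mod 40 satisfies g(x) = 27·3(y − 28) + 28 ≡ y (since 27·3 ≡ 1 mod 40). So every y has a preimage.
So g is surjective.
Since g is surjective, we compute g⁻¹(21): solve 27x + 28 ≡ 21 (mod 40), i.e. 27x ≡ 33 (mod 40).
Multiplying by 27⁻¹ = 3 gives x ≡ 3·33 = 99 = 2·40 + 19 ≡ 19 (mod 40).
Check: g(19) = 27·19 + 28 = 541 = 13·40 + 21 ≡ 21 (mod 40).

19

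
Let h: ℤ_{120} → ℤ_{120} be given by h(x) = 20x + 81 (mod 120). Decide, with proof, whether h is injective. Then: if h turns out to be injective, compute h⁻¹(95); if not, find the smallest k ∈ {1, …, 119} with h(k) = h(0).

6

We have gcd(20, 120) = 20 > 1. Taking x_1 = 0 and x_2 = 6: h(0) = 81 and h(6) = 20·6 + 81 = 201 ≡ 81 (mod 120).
So h(0) = h(6) while 0 ≠ 6, therefore h is not injective.
Since h is not injective, we find the least positive k with h(k) = h(0): this means 20k ≡ 0 (mod 120), i.e. 120 ∣ 20k. Since gcd(20, 120) = 20, dividing through by 20 this holds exactly when 6 ∣ k.
The smallest positive such k is 6.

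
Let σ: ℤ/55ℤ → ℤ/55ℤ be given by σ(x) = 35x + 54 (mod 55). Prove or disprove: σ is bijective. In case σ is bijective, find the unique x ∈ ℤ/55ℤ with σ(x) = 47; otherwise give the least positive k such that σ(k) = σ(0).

11

We have gcd(35, 55) = 5 > 1. Taking s = 0 and t = 11: σ(0) = 54 and σ(11) = 35·11 + 54 = 439 ≡ 54 (mod 55).
So σ(0) = σ(11) while 0 ≠ 11, so σ is not injective, hence not bijective.
Since σ is not bijective, we find the least positive k with σ(k) = σ(0): this means 35k ≡ 0 (mod 55), i.e. 55 ∣ 35k. Since gcd(35, 55) = 5, dividing through by 5 this holds exactly when 11 ∣ 7k, and as gcd(7, 11) = 1, exactly when 11 ∣ k.
The smallest positive such k is 11.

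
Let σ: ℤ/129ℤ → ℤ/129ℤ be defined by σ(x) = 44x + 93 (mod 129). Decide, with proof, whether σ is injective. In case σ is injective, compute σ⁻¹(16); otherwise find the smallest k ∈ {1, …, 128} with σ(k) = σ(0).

95

If σ(s) = σ(t), then 44s ≡ 44t (mod 129). Because gcd(44, 129) = 1, we may cancel 44 to get s ≡ t (mod 129).
Therefore σ is injective.
We now compute 44⁻¹ mod 129 explicitly. Euclid's algorithm: 129 = 2·44 + 41, 44 = 1·41 + 3, 41 = 13·3 + 2, 3 = 1·2 + 1; back-substituting gives 1 = 44·44 − 15·129, so 44⁻¹ ≡ 44 (mod 129).
Since σ is injective, we compute σ⁻¹(16): solve 44x + 93 ≡ 16 (mod 129), i.e. 44x ≡ 52 (mod 129).
Multiplying by 44⁻¹ = 44 gives x ≡ 44·52 = 2288 = 17·129 + 95 ≡ 95 (mod 129).
Check: σ(95) = 44·95 + 93 = 4273 = 33·129 + 16 ≡ 16 (mod 129).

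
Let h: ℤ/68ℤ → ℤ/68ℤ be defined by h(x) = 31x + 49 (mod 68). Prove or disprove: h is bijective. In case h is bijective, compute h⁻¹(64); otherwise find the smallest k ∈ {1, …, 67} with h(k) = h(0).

Suppose h(s) = h(t) in ℤ/68ℤ. Then 31s + 49 ≡ 31t + 49 (mod 68), thus 31(s − t) ≡ 0 (mod 68).
Since gcd(31, 68) = 1, 31 is invertible modulo 68, hence s − t ≡ 0 (mod 68), i.e. s = t.
We now compute 31⁻¹ mod 68 explicitly. Euclid's algorithm: 68 = 2·31 + 6, 31 = 5·6 + 1; back-substituting gives 1 = 11·31 − 5·68, so 31⁻¹ ≡ 11 (mod 68).
For any y ∈ ℤ/68ℤ, x = 11(y − 49) mod 68 satisfies h(x) = 31·11(y − 49) + 49 ≡ y (since 31·11 ≡ 1 mod 68). So every y has a preimage.
So h is bijective.
Since h is bijective, we compute h⁻¹(64): solve 31x + 49 ≡ 64 (mod 68), i.e. 31x ≡ 15 (mod 68).
Multiplying by 31⁻¹ = 11 gives x ≡ 11·15 = 165 = 2·68 + 29 ≡ 29 (mod 68).
Check: h(29) = 31·29 + 49 = 948 = 13·68 + 64 ≡ 64 (mod 68).

29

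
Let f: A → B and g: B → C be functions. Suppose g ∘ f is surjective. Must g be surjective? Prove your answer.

surjective

Let c ∈ C. Since g ∘ f is surjective, some a ∈ A has g(f(a)) = c. Then b = f(a) ∈ B satisfies g(b) = c. So g is surjective.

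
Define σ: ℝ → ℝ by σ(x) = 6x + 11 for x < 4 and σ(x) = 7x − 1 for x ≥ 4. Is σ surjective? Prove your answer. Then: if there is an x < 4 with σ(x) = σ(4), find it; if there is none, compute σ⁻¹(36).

8/3

Both pieces are strictly increasing (slopes 6 and 7), so each is injective on its own interval.
The left piece maps (−∞, 4) onto (−∞, 35); the right piece maps [4, ∞) onto [27, ∞).
The union (−∞, 35) ∪ [27, ∞) covers ℝ, so σ is surjective.
For the follow-up: the images overlap, so an x < 4 with σ(x) = σ(4) exists. σ(4) = 27; solving 6x + 11 = 27 for x < 4 gives x = (27 − 11)/6 = 8/3.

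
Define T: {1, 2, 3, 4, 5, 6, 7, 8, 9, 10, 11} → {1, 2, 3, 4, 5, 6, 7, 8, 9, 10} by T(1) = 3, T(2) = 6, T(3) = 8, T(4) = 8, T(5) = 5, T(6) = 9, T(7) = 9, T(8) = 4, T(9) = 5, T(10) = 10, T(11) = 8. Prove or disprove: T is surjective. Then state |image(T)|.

7

No element maps to 1, so T is not surjective.
The image of T is {3, 4, 5, 6, 8, 9, 10}, which has 7 elements.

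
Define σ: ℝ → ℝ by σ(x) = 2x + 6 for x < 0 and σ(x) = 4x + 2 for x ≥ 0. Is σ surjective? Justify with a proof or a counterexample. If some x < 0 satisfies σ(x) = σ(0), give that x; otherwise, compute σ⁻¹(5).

-2

Both pieces are strictly increasing (slopes 2 and 4), so each is injective on its own interval.
The left piece maps (−∞, 0) onto (−∞, 6); the right piece maps [0, ∞) onto [2, ∞).
The union (−∞, 6) ∪ [2, ∞) covers ℝ, so σ is surjective.
For the follow-up: the images overlap, so an x < 0 with σ(x) = σ(0) exists. σ(0) = 2; solving 2x + 6 = 2 for x < 0 gives x = (2 − 6)/2 = −2.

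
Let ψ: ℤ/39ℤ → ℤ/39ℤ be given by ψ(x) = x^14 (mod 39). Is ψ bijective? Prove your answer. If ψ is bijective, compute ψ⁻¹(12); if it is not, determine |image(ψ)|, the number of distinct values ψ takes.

ψ(5): Repeated squaring mod 39: 5^1 ≡ 5, 5^2 ≡ 5² = 25, 5^4 ≡ 25² = 625 ≡ 1, 5^8 ≡ 1² = 1. Since 14 = 8 + 4 + 2, 5^14 ≡ 1·1·25: 1·1 = 1, then 1·25 = 25. So 5^14 ≡ 25 (mod 39).
ψ(8): Repeated squaring mod 39: 8^1 ≡ 8, 8^2 ≡ 8² = 64 ≡ 25, 8^4 ≡ 25² = 625 ≡ 1, 8^8 ≡ 1² = 1. Since 14 = 8 + 4 + 2, 8^14 ≡ 1·1·25: 1·1 = 1, then 1·25 = 25. So 8^14 ≡ 25 (mod 39).
So ψ(5) = ψ(8) = 25 while 5 ≠ 8, therefore ψ is not injective, hence not bijective.
Since ψ is not bijective, we determine |image(ψ)|. Computing x^14 mod 39 for each x (by repeated squaring, reducing mod 39 at every step), the values ψ(0), ψ(1), …, ψ(38) are: 0, 1, 4, 9, 16, 25, 36, 10, 25, 3, 22, 4, 27, 13, 1, 30, 22, 16, 12, 10, 10, 12, 16, 22, 30, 1, 13, 27, 4, 22, 3, 25, 10, 36, 25, 16, 9, 4, 1.
The distinct values are {0, 1, 3, 4, 9, 10, 12, 13, 16, 22, 25, 27, 30, 36}; there are 14 of them.

14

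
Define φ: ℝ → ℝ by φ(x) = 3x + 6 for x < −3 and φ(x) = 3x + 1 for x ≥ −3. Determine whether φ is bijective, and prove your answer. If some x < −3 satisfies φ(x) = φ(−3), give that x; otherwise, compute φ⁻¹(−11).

-14/3

Both pieces are strictly increasing (slopes 3 and 3), so each is injective on its own interval.
The left piece maps (−∞, −3) onto (−∞, −3); the right piece maps [−3, ∞) onto [−8, ∞).
These images overlap. In particular φ(−3) = −8 (right piece), and solving 3x + 6 = −8 on the left piece gives x = −14/3 < −3.
So φ(−14/3) = φ(−3) with −14/3 ≠ −3, and φ is not injective, hence not bijective. This x = −14/3 is the requested value below −3.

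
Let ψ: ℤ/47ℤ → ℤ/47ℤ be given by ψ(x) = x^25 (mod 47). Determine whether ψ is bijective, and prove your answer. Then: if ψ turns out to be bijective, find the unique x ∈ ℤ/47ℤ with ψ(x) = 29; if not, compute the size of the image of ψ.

26

Since 47 is prime, the nonzero elements of ℤ/47ℤ form a cyclic group of order 46.
As gcd(25, 46) = 1, raising to the 25th power is a bijection on this group: if x_1^25 ≡ x_2^25 then (x_1x_2^{−1})^25 = 1, and the only element of order dividing gcd(25, 46) = 1 is 1, so x_1 = x_2.
With ψ(0) = 0 this makes ψ injective on all of ℤ/47ℤ, hence bijective (finite equal-size domain and codomain). In particular ψ is bijective.
Since ψ is bijective, we find the preimage of 29. The inverse of x ↦ x^25 on (ℤ/47ℤ)^× is x ↦ x^35, because 25·35 = 875 = 19·46 + 1 ≡ 1 (mod 46) and x^{46} = 1 for x ≠ 0 (Fermat). So ψ⁻¹(29) = 29^35 mod 47.
Repeated squaring mod 47: 29^1 ≡ 29, 29^2 ≡ 29² = 841 ≡ 42, 29^4 ≡ 42² = 1764 ≡ 25, 29^8 ≡ 25² = 625 ≡ 14, 29^16 ≡ 14² = 196 ≡ 8, 29^32 ≡ 8² = 64 ≡ 17. Since 35 = 32 + 2 + 1, 29^35 ≡ 17·42·29: 17·42 = 714 ≡ 9, then 9·29 = 261 ≡ 26. So 29^35 ≡ 26 (mod 47).
Hence ψ⁻¹(29) = 26.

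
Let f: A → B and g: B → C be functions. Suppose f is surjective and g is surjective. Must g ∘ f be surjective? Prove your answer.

surjective

Let c ∈ C. Since g is surjective, there is b ∈ B with g(b) = c. Since f is surjective, there is a ∈ A with f(a) = b.
Then (g ∘ f)(a) = g(b) = c. Therefore g ∘ f is surjective.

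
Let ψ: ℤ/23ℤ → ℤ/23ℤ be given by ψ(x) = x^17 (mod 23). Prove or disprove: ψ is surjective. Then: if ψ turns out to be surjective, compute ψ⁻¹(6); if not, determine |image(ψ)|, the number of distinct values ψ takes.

Since 23 is prime, the nonzero elements of ℤ/23ℤ form a cyclic group of order 22.
As gcd(17, 22) = 1, raising to the 17th power is a bijection on this group: if a^17 ≡ b^17 then (ab^{−1})^17 = 1, and the only element of order dividing gcd(17, 22) = 1 is 1, so a = b.
With ψ(0) = 0 this makes ψ injective on all of ℤ/23ℤ, hence bijective (finite equal-size domain and codomain). In particular ψ is surjective.
Since ψ is surjective, we find the preimage of 6. The inverse of x ↦ x^17 on (ℤ/23ℤ)^× is x ↦ x^13, because 17·13 = 221 = 10·22 + 1 ≡ 1 (mod 22) and x^{22} = 1 for x ≠ 0 (Fermat). So ψ⁻¹(6) = 6^13 mod 23.
Repeated squaring mod 23: 6^1 ≡ 6, 6^2 ≡ 6² = 36 ≡ 13, 6^4 ≡ 13² = 169 ≡ 8, 6^8 ≡ 8² = 64 ≡ 18. Since 13 = 8 + 4 + 1, 6^13 ≡ 18·8·6: 18·8 = 144 ≡ 6, then 6·6 = 36 ≡ 13. So 6^13 ≡ 13 (mod 23).
Hence ψ⁻¹(6) = 13.

13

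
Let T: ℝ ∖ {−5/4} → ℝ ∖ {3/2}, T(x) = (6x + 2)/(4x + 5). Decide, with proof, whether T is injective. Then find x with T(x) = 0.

-1/3

Suppose T(s) = T(t). Cross-multiplying: (6s + 2)(4t + 5) = (6t + 2)(4s + 5).
Expanding both sides and cancelling the symmetric terms leaves 22·(s − t) = 0. Since 22 ≠ 0, s = t. Thus T is injective.
Solving T(x) = 0: cross-multiplying gives 6x + 2 = 0(4x + 5), which rearranges to 6x = −2, so x = −1/3.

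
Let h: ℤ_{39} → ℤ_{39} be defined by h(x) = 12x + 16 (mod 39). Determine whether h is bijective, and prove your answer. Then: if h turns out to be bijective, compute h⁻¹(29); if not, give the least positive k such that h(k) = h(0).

13

By definition, h is injective when h(s) = h(t) forces s = t.
We have gcd(12, 39) = 3 > 1. Taking s = 0 and t = 13: h(0) = 16 and h(13) = 12·13 + 16 = 172 ≡ 16 (mod 39).
So h(0) = h(13) while 0 ≠ 13, therefore h is not injective, hence not bijective.
Since h is not bijective, we find the least positive k with h(k) = h(0): this means 12k ≡ 0 (mod 39), i.e. 39 ∣ 12k. Since gcd(12, 39) = 3, dividing through by 3 this holds exactly when 13 ∣ 4k, and as gcd(4, 13) = 1, exactly when 13 ∣ k.
The smallest positive such k is 13.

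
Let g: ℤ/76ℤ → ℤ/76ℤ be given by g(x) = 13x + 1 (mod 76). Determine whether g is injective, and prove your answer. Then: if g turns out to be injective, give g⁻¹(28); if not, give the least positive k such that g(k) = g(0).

Recall that g is injective when g(a) = g(b) forces a = b.
Suppose g(a) = g(b) in ℤ/76ℤ. Then 13a + 1 ≡ 13b + 1 (mod 76), thus 13(a − b) ≡ 0 (mod 76).
Since gcd(13, 76) = 1, 13 is invertible modulo 76, so a − b ≡ 0 (mod 76), i.e. a = b.
Hence g is injective.
We now compute 13⁻¹ mod 76 explicitly. Euclid's algorithm: 76 = 5·13 + 11, 13 = 1·11 + 2, 11 = 5·2 + 1; back-substituting gives 1 = 41·13 − 7·76, so 13⁻¹ ≡ 41 (mod 76).
Since g is injective, we compute g⁻¹(28): solve 13x + 1 ≡ 28 (mod 76), i.e. 13x ≡ 27 (mod 76).
Multiplying by 13⁻¹ = 41 gives x ≡ 41·27 = 1107 = 14·76 + 43 ≡ 43 (mod 76).
Check: g(43) = 13·43 + 1 = 560 = 7·76 + 28 ≡ 28 (mod 76).

43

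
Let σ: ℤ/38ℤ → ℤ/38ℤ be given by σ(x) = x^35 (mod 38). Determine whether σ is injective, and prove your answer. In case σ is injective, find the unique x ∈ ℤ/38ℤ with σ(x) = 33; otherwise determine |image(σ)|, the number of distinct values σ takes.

Computing x^35 mod 38 for each x (by repeated squaring, reducing mod 38 at every step), the values σ(0), σ(1), …, σ(37) are: 0, 1, 10, 13, 24, 23, 16, 11, 12, 17, 2, 7, 8, 3, 34, 33, 6, 9, 18, 19, 20, 29, 32, 5, 4, 35, 30, 31, 36, 21, 26, 27, 22, 15, 14, 25, 28, 37.
Every element of ℤ/38ℤ appears exactly once in this list, so σ is a bijection, and in particular injective.
Since σ is injective, we read off the preimage of 33 from the same table: σ(15) = 33, so σ⁻¹(33) = 15.

15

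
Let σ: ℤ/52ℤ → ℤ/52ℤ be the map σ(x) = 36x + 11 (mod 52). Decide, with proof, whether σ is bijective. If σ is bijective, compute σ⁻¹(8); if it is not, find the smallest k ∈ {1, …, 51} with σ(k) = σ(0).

13

We have gcd(36, 52) = 4 > 1. Taking a = 0 and b = 13: σ(0) = 11 and σ(13) = 36·13 + 11 = 479 ≡ 11 (mod 52).
So σ(0) = σ(13) while 0 ≠ 13, so σ is not injective, hence not bijective.
Since σ is not bijective, we find the least positive k with σ(k) = σ(0): this means 36k ≡ 0 (mod 52), i.e. 52 ∣ 36k. Since gcd(36, 52) = 4, dividing through by 4 this holds exactly when 13 ∣ 9k, and as gcd(9, 13) = 1, exactly when 13 ∣ k.
The smallest positive such k is 13.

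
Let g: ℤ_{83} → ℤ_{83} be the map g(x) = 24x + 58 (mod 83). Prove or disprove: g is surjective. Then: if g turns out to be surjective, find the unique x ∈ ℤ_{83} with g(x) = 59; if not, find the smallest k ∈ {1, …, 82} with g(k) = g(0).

45

Recall that g is surjective if every y in the codomain equals g(x) for some x in the domain.
Since gcd(24, 83) = 1, 24 is invertible modulo 83. Euclid's algorithm: 83 = 3·24 + 11, 24 = 2·11 + 2, 11 = 5·2 + 1; back-substituting gives 1 = 45·24 − 13·83, so 24⁻¹ ≡ 45 (mod 83).
For any y ∈ ℤ_{83}, x = 45(y − 58) mod 83 satisfies g(x) = 24·45(y − 58) + 58 ≡ y (since 24·45 ≡ 1 mod 83). So every y has a preimage.
Thus g is surjective.
Since g is surjective, we compute g⁻¹(59): solve 24x + 58 ≡ 59 (mod 83), i.e. 24x ≡ 1 (mod 83).
Multiplying by 24⁻¹ = 45 gives x ≡ 45·1 = 45 ≡ 45 (mod 83).
Check: g(45) = 24·45 + 58 = 1138 = 13·83 + 59 ≡ 59 (mod 83).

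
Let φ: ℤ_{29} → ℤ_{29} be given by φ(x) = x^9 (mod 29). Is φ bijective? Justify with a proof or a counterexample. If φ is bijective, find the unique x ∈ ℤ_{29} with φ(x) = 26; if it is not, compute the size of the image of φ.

15

Since 29 is prime, the nonzero elements of ℤ_{29} form a cyclic group of order 28.
As gcd(9, 28) = 1, raising to the 9th power is a bijection on this group: if u^9 ≡ v^9 then (uv^{−1})^9 = 1, and the only element of order dividing gcd(9, 28) = 1 is 1, so u = v.
With φ(0) = 0 this makes φ injective on all of ℤ_{29}, hence bijective (finite equal-size domain and codomain). In particular φ is bijective.
Since φ is bijective, we find the preimage of 26. The inverse of x ↦ x^9 on (ℤ_{29})^× is x ↦ x^25, because 9·25 = 225 = 8·28 + 1 ≡ 1 (mod 28) and x^{28} = 1 for x ≠ 0 (Fermat). So φ⁻¹(26) = 26^25 mod 29.
Repeated squaring mod 29: 26^1 ≡ 26, 26^2 ≡ 26² = 676 ≡ 9, 26^4 ≡ 9² = 81 ≡ 23, 26^8 ≡ 23² = 529 ≡ 7, 26^16 ≡ 7² = 49 ≡ 20. Since 25 = 16 + 8 + 1, 26^25 ≡ 20·7·26: 20·7 = 140 ≡ 24, then 24·26 = 624 ≡ 15. So 26^25 ≡ 15 (mod 29).
Hence φ⁻¹(26) = 15.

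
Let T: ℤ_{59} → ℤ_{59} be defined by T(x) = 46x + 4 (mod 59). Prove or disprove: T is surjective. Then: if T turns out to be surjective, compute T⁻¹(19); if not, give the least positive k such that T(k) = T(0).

17

Since gcd(46, 59) = 1, 46 is invertible modulo 59. Euclid's algorithm: 59 = 1·46 + 13, 46 = 3·13 + 7, 13 = 1·7 + 6, 7 = 1·6 + 1; back-substituting gives 1 = 9·46 − 7·59, so 46⁻¹ ≡ 9 (mod 59).
For any y ∈ ℤ_{59}, x = 9(y − 4) mod 59 satisfies T(x) = 46·9(y − 4) + 4 ≡ y (since 46·9 ≡ 1 mod 59). So every y has a preimage.
Therefore T is surjective.
Since T is surjective, we compute T⁻¹(19): solve 46x + 4 ≡ 19 (mod 59), i.e. 46x ≡ 15 (mod 59).
Multiplying by 46⁻¹ = 9 gives x ≡ 9·15 = 135 = 2·59 + 17 ≡ 17 (mod 59).
Check: T(17) = 46·17 + 4 = 786 = 13·59 + 19 ≡ 19 (mod 59).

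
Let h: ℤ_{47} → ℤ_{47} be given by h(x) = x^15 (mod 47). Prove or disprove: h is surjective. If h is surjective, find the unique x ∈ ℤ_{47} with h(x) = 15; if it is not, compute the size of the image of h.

Since 47 is prime, the nonzero elements of ℤ_{47} form a cyclic group of order 46.
As gcd(15, 46) = 1, raising to the 15th power is a bijection on this group: if u^15 ≡ v^15 then (uv^{−1})^15 = 1, and the only element of order dividing gcd(15, 46) = 1 is 1, so u = v.
With h(0) = 0 this makes h injective on all of ℤ_{47}, hence bijective (finite equal-size domain and codomain). In particular h is surjective.
Since h is surjective, we find the preimage of 15. The inverse of x ↦ x^15 on (ℤ_{47})^× is x ↦ x^43, because 15·43 = 645 = 14·46 + 1 ≡ 1 (mod 46) and x^{46} = 1 for x ≠ 0 (Fermat). So h⁻¹(15) = 15^43 mod 47.
Repeated squaring mod 47: 15^1 ≡ 15, 15^2 ≡ 15² = 225 ≡ 37, 15^4 ≡ 37² = 1369 ≡ 6, 15^8 ≡ 6² = 36, 15^16 ≡ 36² = 1296 ≡ 27, 15^32 ≡ 27² = 729 ≡ 24. Since 43 = 32 + 8 + 2 + 1, 15^43 ≡ 24·36·37·15: 24·36 = 864 ≡ 18, then 18·37 = 666 ≡ 8, then 8·15 = 120 ≡ 26. So 15^43 ≡ 26 (mod 47).
Hence h⁻¹(15) = 26.

26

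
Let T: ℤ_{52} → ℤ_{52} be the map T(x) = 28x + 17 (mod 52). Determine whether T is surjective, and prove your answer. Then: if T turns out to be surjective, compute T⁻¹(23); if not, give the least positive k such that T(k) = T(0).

13

Since gcd(28, 52) = 4, we have 28x ≡ 0 (mod 4) for all x, so T(x) ≡ 1 (mod 4).
But 0 ≢ 1 (mod 4), so 0 ∈ ℤ_{52} has no preimage. Therefore T is not surjective.
Since T is not surjective, we find the least positive k with T(k) = T(0): this means 28k ≡ 0 (mod 52), i.e. 52 ∣ 28k. Since gcd(28, 52) = 4, dividing through by 4 this holds exactly when 13 ∣ 7k, and as gcd(7, 13) = 1, exactly when 13 ∣ k.
The smallest positive such k is 13.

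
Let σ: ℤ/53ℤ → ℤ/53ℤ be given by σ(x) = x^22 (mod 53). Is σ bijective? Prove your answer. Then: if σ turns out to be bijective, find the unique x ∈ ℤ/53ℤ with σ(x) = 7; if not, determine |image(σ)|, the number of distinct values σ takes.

27

σ(26): Repeated squaring mod 53: 26^1 ≡ 26, 26^2 ≡ 26² = 676 ≡ 40, 26^4 ≡ 40² = 1600 ≡ 10, 26^8 ≡ 10² = 100 ≡ 47, 26^16 ≡ 47² = 2209 ≡ 36. Since 22 = 16 + 4 + 2, 26^22 ≡ 36·10·40: 36·10 = 360 ≡ 42, then 42·40 = 1680 ≡ 37. So 26^22 ≡ 37 (mod 53).
σ(27): Repeated squaring mod 53: 27^1 ≡ 27, 27^2 ≡ 27² = 729 ≡ 40, 27^4 ≡ 40² = 1600 ≡ 10, 27^8 ≡ 10² = 100 ≡ 47, 27^16 ≡ 47² = 2209 ≡ 36. Since 22 = 16 + 4 + 2, 27^22 ≡ 36·10·40: 36·10 = 360 ≡ 42, then 42·40 = 1680 ≡ 37. So 27^22 ≡ 37 (mod 53).
So σ(26) = σ(27) = 37 while 26 ≠ 27, hence σ is not injective, hence not bijective.
Since σ is not bijective, we determine |image(σ)|. Computing x^22 mod 53 for each x (by repeated squaring, reducing mod 53 at every step), the values σ(0), σ(1), …, σ(52) are: 0, 1, 43, 17, 47, 29, 42, 10, 7, 24, 28, 49, 4, 44, 6, 16, 36, 15, 25, 9, 38, 11, 40, 52, 13, 46, 37, 37, 46, 13, 52, 40, 11, 38, 9, 25, 15, 36, 16, 6, 44, 4, 49, 28, 24, 7, 10, 42, 29, 47, 17, 43, 1.
The distinct values are {0, 1, 4, 6, 7, 9, 10, 11, 13, 15, 16, 17, 24, 25, 28, 29, 36, 37, 38, 40, 42, 43, 44, 46, 47, 49, 52}; there are 27 of them.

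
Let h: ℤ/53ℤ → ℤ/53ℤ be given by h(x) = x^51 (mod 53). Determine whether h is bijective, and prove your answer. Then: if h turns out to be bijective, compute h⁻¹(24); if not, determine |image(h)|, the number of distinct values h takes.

Since 53 is prime, the nonzero elements of ℤ/53ℤ form a cyclic group of order 52.
As gcd(51, 52) = 1, raising to the 51st power is a bijection on this group: if u^51 ≡ v^51 then (uv^{−1})^51 = 1, and the only element of order dividing gcd(51, 52) = 1 is 1, so u = v.
With h(0) = 0 this makes h injective on all of ℤ/53ℤ, hence bijective (finite equal-size domain and codomain). In particular h is bijective.
Since h is bijective, we find the preimage of 24. The inverse of x ↦ x^51 on (ℤ/53ℤ)^× is x ↦ x^51, because 51·51 = 2601 = 50·52 + 1 ≡ 1 (mod 52) and x^{52} = 1 for x ≠ 0 (Fermat). So h⁻¹(24) = 24^51 mod 53.
Repeated squaring mod 53: 24^1 ≡ 24, 24^2 ≡ 24² = 576 ≡ 46, 24^4 ≡ 46² = 2116 ≡ 49, 24^8 ≡ 49² = 2401 ≡ 16, 24^16 ≡ 16² = 256 ≡ 44, 24^32 ≡ 44² = 1936 ≡ 28. Since 51 = 32 + 16 + 2 + 1, 24^51 ≡ 28·44·46·24: 28·44 = 1232 ≡ 13, then 13·46 = 598 ≡ 15, then 15·24 = 360 ≡ 42. So 24^51 ≡ 42 (mod 53).
Hence h⁻¹(24) = 42.

42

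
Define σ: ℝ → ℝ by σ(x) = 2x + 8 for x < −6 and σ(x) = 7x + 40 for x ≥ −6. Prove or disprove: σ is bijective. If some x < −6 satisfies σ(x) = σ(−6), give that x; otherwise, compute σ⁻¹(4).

-36/7

Both pieces are strictly increasing (slopes 2 and 7), so each is injective on its own interval.
The left piece maps (−∞, −6) onto (−∞, −4); the right piece maps [−6, ∞) onto [−2, ∞).
The images leave a gap (−4 has no preimage), so σ is not surjective, hence not bijective.
Because the two images are disjoint, no x < −6 has σ(x) = σ(−6), so we compute σ⁻¹(4): 4 lies in [−2, ∞), so solve 7x + 40 = 4: x = (4 − 40)/7 = −36/7.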